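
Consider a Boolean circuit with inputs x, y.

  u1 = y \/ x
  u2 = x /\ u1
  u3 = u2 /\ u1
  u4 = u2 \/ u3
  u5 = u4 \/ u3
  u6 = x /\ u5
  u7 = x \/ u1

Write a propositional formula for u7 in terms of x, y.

u1 = y \/ x
u7 = x \/ u1 = x \/ (y \/ x)

x \/ (y \/ x)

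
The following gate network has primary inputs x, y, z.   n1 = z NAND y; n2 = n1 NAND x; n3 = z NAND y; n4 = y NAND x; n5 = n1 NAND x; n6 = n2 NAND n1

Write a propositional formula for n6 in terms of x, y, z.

n1 = z NAND y
n2 = n1 NAND x = (z NAND y) NAND x
n6 = n2 NAND n1 = ((z NAND y) NAND x) NAND (z NAND y)

((z NAND y) NAND x) NAND (z NAND y)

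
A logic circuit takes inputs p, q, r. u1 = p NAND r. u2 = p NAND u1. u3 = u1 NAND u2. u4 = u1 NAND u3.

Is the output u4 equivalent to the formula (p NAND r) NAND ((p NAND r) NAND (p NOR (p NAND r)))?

u1 = p NAND r
u2 = p NAND u1 = p NAND (p NAND r)
u3 = u1 NAND u2 = (p NAND r) NAND (p NAND (p NAND r))
u4 = u1 NAND u3 = (p NAND r) NAND ((p NAND r) NAND (p NAND (p NAND r)))
At p=0, q=0, r=0: circuit gives 1, formula gives 0.

No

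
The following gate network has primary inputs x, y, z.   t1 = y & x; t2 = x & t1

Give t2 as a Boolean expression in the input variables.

t1 = y & x
t2 = x & t1 = x & (y & x)

x & (y & x)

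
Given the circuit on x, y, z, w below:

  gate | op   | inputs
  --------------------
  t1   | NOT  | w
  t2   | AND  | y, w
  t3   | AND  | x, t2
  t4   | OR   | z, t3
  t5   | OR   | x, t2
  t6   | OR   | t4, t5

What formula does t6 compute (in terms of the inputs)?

(z OR (x AND (y AND w))) OR (x OR (y AND w))

t2 = y AND w
t3 = x AND t2 = x AND (y AND w)
t4 = z OR t3 = z OR (x AND (y AND w))
t5 = x OR t2 = x OR (y AND w)
t6 = t4 OR t5 = (z OR (x AND (y AND w))) OR (x OR (y AND w))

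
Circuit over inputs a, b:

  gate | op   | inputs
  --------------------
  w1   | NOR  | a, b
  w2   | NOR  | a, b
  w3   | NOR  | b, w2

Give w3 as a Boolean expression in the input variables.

w2 = a NOR b
w3 = b NOR w2 = b NOR (a NOR b)

b NOR (a NOR b)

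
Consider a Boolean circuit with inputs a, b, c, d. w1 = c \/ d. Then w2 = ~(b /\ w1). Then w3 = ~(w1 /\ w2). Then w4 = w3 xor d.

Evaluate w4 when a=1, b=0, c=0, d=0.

1

w1 = 0 \/ 0 = 0
w2 = ~(0 /\ 0) = 1
w3 = ~(0 /\ 1) = 1
w4 = 1 xor 0 = 1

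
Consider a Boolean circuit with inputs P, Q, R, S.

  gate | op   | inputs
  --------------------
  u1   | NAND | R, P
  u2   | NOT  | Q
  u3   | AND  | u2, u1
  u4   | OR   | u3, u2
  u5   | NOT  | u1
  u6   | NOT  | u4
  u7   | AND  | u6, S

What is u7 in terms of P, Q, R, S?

u1 = R NAND P
u2 = NOT Q
u3 = u2 AND u1 = NOT Q AND (R NAND P)
u4 = u3 OR u2 = (NOT Q AND (R NAND P)) OR NOT Q
u6 = NOT u4 = NOT ((NOT Q AND (R NAND P)) OR NOT Q)
u7 = u6 AND S = NOT ((NOT Q AND (R NAND P)) OR NOT Q) AND S

NOT ((NOT Q AND (R NAND P)) OR NOT Q) AND S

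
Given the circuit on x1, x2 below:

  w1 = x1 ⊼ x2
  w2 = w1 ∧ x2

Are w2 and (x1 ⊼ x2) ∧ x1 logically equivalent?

w1 = x1 ⊼ x2
w2 = w1 ∧ x2 = (x1 ⊼ x2) ∧ x2
At x1=0, x2=1: circuit gives 1, formula gives 0.

No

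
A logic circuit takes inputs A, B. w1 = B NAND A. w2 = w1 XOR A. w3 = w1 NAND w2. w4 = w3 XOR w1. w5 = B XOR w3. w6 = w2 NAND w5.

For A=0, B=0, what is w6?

1

w1 = 0 NAND 0 = 1
w2 = 1 XOR 0 = 1
w3 = 1 NAND 1 = 0
w5 = 0 XOR 0 = 0
w6 = 1 NAND 0 = 1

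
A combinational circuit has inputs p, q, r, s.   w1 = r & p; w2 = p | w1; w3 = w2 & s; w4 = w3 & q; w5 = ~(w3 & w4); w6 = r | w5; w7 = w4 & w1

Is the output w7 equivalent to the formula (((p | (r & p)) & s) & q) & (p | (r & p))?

No

w1 = r & p
w2 = p | w1 = p | (r & p)
w3 = w2 & s = (p | (r & p)) & s
w4 = w3 & q = ((p | (r & p)) & s) & q
w7 = w4 & w1 = (((p | (r & p)) & s) & q) & (r & p)
At p=1, q=1, r=0, s=1: circuit gives 0, formula gives 1.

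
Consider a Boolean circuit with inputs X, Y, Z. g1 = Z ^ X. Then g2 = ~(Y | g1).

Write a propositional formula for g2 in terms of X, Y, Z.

g1 = Z ^ X
g2 = ~(Y | g1) = ~(Y | (Z ^ X))

~(Y | (Z ^ X))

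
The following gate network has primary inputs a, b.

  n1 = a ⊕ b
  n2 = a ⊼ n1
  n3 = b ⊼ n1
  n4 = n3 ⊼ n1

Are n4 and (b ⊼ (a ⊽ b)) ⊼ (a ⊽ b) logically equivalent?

No

n1 = a ⊕ b
n3 = b ⊼ n1 = b ⊼ (a ⊕ b)
n4 = n3 ⊼ n1 = (b ⊼ (a ⊕ b)) ⊼ (a ⊕ b)
At a=0, b=0: circuit gives 1, formula gives 0.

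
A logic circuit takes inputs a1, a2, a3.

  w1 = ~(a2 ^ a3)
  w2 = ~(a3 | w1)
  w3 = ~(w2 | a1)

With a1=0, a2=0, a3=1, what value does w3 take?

w1 = ~(0 ^ 1) = 0
w2 = ~(1 | 0) = 0
w3 = ~(0 | 0) = 1

1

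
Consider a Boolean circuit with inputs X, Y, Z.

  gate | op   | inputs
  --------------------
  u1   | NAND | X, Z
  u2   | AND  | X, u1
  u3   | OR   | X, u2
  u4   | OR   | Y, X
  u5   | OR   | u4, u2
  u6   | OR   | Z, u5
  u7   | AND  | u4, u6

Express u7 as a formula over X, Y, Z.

(Y OR X) AND (Z OR ((Y OR X) OR (X AND (X NAND Z))))

u1 = X NAND Z
u2 = X AND u1 = X AND (X NAND Z)
u4 = Y OR X
u5 = u4 OR u2 = (Y OR X) OR (X AND (X NAND Z))
u6 = Z OR u5 = Z OR ((Y OR X) OR (X AND (X NAND Z)))
u7 = u4 AND u6 = (Y OR X) AND (Z OR ((Y OR X) OR (X AND (X NAND Z))))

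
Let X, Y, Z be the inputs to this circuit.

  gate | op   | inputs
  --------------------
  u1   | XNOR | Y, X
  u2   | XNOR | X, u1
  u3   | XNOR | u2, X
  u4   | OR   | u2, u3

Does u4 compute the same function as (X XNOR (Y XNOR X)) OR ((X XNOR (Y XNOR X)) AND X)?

u1 = Y XNOR X
u2 = X XNOR u1 = X XNOR (Y XNOR X)
u3 = u2 XNOR X = (X XNOR (Y XNOR X)) XNOR X
u4 = u2 OR u3 = (X XNOR (Y XNOR X)) OR ((X XNOR (Y XNOR X)) XNOR X)
At X=0, Y=0, Z=0: circuit gives 1, formula gives 0.

No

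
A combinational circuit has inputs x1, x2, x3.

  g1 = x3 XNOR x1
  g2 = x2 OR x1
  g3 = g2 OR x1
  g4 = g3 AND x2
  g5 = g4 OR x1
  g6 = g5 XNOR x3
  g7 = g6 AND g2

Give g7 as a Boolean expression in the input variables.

(((((x2 OR x1) OR x1) AND x2) OR x1) XNOR x3) AND (x2 OR x1)

g2 = x2 OR x1
g3 = g2 OR x1 = (x2 OR x1) OR x1
g4 = g3 AND x2 = ((x2 OR x1) OR x1) AND x2
g5 = g4 OR x1 = (((x2 OR x1) OR x1) AND x2) OR x1
g6 = g5 XNOR x3 = ((((x2 OR x1) OR x1) AND x2) OR x1) XNOR x3
g7 = g6 AND g2 = (((((x2 OR x1) OR x1) AND x2) OR x1) XNOR x3) AND (x2 OR x1)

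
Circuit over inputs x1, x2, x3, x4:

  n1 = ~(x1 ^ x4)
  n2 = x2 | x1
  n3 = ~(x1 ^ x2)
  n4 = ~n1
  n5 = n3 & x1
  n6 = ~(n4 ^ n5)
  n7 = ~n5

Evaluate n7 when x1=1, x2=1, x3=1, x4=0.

n3 = ~(1 ^ 1) = 1
n5 = 1 & 1 = 1
n7 = ~1 = 0

0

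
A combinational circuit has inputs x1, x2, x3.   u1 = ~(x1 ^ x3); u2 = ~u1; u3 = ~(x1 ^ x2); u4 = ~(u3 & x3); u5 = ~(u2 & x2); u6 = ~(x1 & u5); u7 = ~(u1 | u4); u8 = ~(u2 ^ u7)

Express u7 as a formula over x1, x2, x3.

~((~(x1 ^ x3)) | (~((~(x1 ^ x2)) & x3)))

u1 = ~(x1 ^ x3)
u3 = ~(x1 ^ x2)
u4 = ~(u3 & x3) = ~((~(x1 ^ x2)) & x3)
u7 = ~(u1 | u4) = ~((~(x1 ^ x3)) | (~((~(x1 ^ x2)) & x3)))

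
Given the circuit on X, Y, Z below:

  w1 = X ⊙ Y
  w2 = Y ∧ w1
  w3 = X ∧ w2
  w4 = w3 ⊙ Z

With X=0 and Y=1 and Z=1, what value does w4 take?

w1 = 0 ⊙ 1 = 0
w2 = 1 ∧ 0 = 0
w3 = 0 ∧ 0 = 0
w4 = 0 ⊙ 1 = 0

0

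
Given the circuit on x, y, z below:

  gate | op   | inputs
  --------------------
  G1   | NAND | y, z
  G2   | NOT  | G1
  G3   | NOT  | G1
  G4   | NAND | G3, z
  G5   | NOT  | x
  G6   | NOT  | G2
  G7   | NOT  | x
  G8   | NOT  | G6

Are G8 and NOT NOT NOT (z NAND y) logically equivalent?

Yes

G1 = y NAND z
G2 = NOT G1 = NOT (y NAND z)
G6 = NOT G2 = NOT NOT (y NAND z)
G8 = NOT G6 = NOT NOT NOT (y NAND z)
At x=0, y=0, z=0: circuit gives 0, formula gives 0.
At x=0, y=1, z=1: circuit gives 1, formula gives 1.
Agrees on all 8 inputs.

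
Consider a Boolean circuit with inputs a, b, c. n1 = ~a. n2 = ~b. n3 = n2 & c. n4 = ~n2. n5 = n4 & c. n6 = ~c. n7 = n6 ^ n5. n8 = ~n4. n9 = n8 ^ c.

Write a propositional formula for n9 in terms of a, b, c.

~~~b ^ c

n2 = ~b
n4 = ~n2 = ~~b
n8 = ~n4 = ~~~b
n9 = n8 ^ c = ~~~b ^ c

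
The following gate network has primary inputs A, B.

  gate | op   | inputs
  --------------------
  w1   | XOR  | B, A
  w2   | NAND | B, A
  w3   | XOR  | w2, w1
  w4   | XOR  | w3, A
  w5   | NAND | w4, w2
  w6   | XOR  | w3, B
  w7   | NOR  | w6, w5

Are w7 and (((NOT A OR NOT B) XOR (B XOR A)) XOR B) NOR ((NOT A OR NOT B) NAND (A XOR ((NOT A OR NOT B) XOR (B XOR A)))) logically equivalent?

Yes

w1 = B XOR A
w2 = B NAND A
w3 = w2 XOR w1 = (B NAND A) XOR (B XOR A)
w4 = w3 XOR A = ((B NAND A) XOR (B XOR A)) XOR A
w5 = w4 NAND w2 = (((B NAND A) XOR (B XOR A)) XOR A) NAND (B NAND A)
w6 = w3 XOR B = ((B NAND A) XOR (B XOR A)) XOR B
w7 = w6 NOR w5 = (((B NAND A) XOR (B XOR A)) XOR B) NOR ((((B NAND A) XOR (B XOR A)) XOR A) NAND (B NAND A))
At A=0, B=0: circuit gives 0, formula gives 0.
At A=1, B=0: circuit gives 1, formula gives 1.
Agrees on all 4 inputs.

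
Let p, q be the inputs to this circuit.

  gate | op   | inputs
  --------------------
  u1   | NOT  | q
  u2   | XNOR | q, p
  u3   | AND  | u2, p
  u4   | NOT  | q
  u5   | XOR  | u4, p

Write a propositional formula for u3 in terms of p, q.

(q XNOR p) AND p

u2 = q XNOR p
u3 = u2 AND p = (q XNOR p) AND p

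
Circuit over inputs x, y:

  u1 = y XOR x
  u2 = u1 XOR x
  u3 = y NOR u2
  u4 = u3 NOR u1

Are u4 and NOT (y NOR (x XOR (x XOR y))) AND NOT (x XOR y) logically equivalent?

Yes

u1 = y XOR x
u2 = u1 XOR x = (y XOR x) XOR x
u3 = y NOR u2 = y NOR ((y XOR x) XOR x)
u4 = u3 NOR u1 = (y NOR ((y XOR x) XOR x)) NOR (y XOR x)
At x=0, y=0: circuit gives 0, formula gives 0.
At x=1, y=1: circuit gives 1, formula gives 1.
Agrees on all 4 inputs.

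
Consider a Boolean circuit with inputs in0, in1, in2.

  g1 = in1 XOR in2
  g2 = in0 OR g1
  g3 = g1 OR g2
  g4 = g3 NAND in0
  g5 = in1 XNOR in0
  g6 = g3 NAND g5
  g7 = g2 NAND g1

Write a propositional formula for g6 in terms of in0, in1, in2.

g1 = in1 XOR in2
g2 = in0 OR g1 = in0 OR (in1 XOR in2)
g3 = g1 OR g2 = (in1 XOR in2) OR (in0 OR (in1 XOR in2))
g5 = in1 XNOR in0
g6 = g3 NAND g5 = ((in1 XOR in2) OR (in0 OR (in1 XOR in2))) NAND (in1 XNOR in0)

((in1 XOR in2) OR (in0 OR (in1 XOR in2))) NAND (in1 XNOR in0)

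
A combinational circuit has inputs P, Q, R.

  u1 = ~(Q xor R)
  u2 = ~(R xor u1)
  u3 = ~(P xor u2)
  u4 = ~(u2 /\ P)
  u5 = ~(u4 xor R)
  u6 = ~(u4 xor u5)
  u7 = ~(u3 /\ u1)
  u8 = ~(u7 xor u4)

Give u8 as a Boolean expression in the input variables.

~((~((~(P xor (~(R xor (~(Q xor R)))))) /\ (~(Q xor R)))) xor (~((~(R xor (~(Q xor R)))) /\ P)))

u1 = ~(Q xor R)
u2 = ~(R xor u1) = ~(R xor (~(Q xor R)))
u3 = ~(P xor u2) = ~(P xor (~(R xor (~(Q xor R)))))
u4 = ~(u2 /\ P) = ~((~(R xor (~(Q xor R)))) /\ P)
u7 = ~(u3 /\ u1) = ~((~(P xor (~(R xor (~(Q xor R)))))) /\ (~(Q xor R)))
u8 = ~(u7 xor u4) = ~((~((~(P xor (~(R xor (~(Q xor R)))))) /\ (~(Q xor R)))) xor (~((~(R xor (~(Q xor R)))) /\ P)))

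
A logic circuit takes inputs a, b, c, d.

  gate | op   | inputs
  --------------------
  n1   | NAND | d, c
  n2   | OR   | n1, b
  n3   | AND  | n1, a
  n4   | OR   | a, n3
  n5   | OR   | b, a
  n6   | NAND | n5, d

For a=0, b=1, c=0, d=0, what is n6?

n5 = 1 OR 0 = 1
n6 = 1 NAND 0 = 1

1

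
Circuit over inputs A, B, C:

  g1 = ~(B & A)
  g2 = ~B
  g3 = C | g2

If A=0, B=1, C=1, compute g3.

1

g2 = ~1 = 0
g3 = 1 | 0 = 1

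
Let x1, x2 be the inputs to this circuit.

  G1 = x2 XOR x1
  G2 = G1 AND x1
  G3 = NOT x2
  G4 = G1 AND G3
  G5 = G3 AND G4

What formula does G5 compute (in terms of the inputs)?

NOT x2 AND ((x2 XOR x1) AND NOT x2)

G1 = x2 XOR x1
G3 = NOT x2
G4 = G1 AND G3 = (x2 XOR x1) AND NOT x2
G5 = G3 AND G4 = NOT x2 AND ((x2 XOR x1) AND NOT x2)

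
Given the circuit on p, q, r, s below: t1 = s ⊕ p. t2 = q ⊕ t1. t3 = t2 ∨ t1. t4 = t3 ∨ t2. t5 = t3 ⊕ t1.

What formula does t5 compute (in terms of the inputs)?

((q ⊕ (s ⊕ p)) ∨ (s ⊕ p)) ⊕ (s ⊕ p)

t1 = s ⊕ p
t2 = q ⊕ t1 = q ⊕ (s ⊕ p)
t3 = t2 ∨ t1 = (q ⊕ (s ⊕ p)) ∨ (s ⊕ p)
t5 = t3 ⊕ t1 = ((q ⊕ (s ⊕ p)) ∨ (s ⊕ p)) ⊕ (s ⊕ p)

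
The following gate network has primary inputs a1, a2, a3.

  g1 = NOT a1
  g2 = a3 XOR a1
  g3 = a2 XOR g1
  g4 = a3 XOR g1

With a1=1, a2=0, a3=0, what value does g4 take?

g1 = NOT 1 = 0
g4 = 0 XOR 0 = 0

0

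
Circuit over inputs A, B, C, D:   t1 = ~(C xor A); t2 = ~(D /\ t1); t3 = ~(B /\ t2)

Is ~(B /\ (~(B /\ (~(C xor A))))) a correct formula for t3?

No

t1 = ~(C xor A)
t2 = ~(D /\ t1) = ~(D /\ (~(C xor A)))
t3 = ~(B /\ t2) = ~(B /\ (~(D /\ (~(C xor A)))))
At A=0, B=1, C=0, D=0: circuit gives 0, formula gives 1.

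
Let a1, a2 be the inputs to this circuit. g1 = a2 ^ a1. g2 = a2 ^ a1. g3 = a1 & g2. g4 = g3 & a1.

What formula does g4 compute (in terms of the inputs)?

g2 = a2 ^ a1
g3 = a1 & g2 = a1 & (a2 ^ a1)
g4 = g3 & a1 = (a1 & (a2 ^ a1)) & a1

(a1 & (a2 ^ a1)) & a1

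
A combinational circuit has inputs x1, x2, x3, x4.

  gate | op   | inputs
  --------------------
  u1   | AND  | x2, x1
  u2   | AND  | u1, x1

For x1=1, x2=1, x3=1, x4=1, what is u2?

u1 = 1 AND 1 = 1
u2 = 1 AND 1 = 1

1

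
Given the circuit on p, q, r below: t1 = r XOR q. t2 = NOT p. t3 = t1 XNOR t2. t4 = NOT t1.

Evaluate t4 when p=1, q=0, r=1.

t1 = 1 XOR 0 = 1
t4 = NOT 1 = 0

0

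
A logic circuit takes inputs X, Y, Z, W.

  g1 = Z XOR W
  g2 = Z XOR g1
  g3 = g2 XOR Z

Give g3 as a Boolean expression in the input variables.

g1 = Z XOR W
g2 = Z XOR g1 = Z XOR (Z XOR W)
g3 = g2 XOR Z = (Z XOR (Z XOR W)) XOR Z

(Z XOR (Z XOR W)) XOR Z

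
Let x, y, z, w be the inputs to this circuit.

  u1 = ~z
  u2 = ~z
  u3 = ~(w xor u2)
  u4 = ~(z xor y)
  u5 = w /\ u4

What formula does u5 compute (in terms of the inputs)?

w /\ (~(z xor y))

u4 = ~(z xor y)
u5 = w /\ u4 = w /\ (~(z xor y))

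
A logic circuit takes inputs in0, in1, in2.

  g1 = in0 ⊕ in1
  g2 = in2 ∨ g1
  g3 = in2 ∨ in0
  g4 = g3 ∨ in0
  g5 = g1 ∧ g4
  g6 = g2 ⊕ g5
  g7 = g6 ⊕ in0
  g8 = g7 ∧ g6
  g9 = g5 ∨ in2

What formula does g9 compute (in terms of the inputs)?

g1 = in0 ⊕ in1
g3 = in2 ∨ in0
g4 = g3 ∨ in0 = (in2 ∨ in0) ∨ in0
g5 = g1 ∧ g4 = (in0 ⊕ in1) ∧ ((in2 ∨ in0) ∨ in0)
g9 = g5 ∨ in2 = ((in0 ⊕ in1) ∧ ((in2 ∨ in0) ∨ in0)) ∨ in2

((in0 ⊕ in1) ∧ ((in2 ∨ in0) ∨ in0)) ∨ in2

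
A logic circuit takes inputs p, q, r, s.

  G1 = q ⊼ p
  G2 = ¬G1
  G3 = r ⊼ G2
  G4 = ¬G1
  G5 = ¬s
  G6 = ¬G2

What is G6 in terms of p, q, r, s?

¬¬(q ⊼ p)

G1 = q ⊼ p
G2 = ¬G1 = ¬(q ⊼ p)
G6 = ¬G2 = ¬¬(q ⊼ p)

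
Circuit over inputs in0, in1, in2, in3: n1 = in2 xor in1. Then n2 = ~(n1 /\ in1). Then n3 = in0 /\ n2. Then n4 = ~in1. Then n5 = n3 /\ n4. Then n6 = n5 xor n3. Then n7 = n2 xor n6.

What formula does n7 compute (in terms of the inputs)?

n1 = in2 xor in1
n2 = ~(n1 /\ in1) = ~((in2 xor in1) /\ in1)
n3 = in0 /\ n2 = in0 /\ (~((in2 xor in1) /\ in1))
n4 = ~in1
n5 = n3 /\ n4 = (in0 /\ (~((in2 xor in1) /\ in1))) /\ ~in1
n6 = n5 xor n3 = ((in0 /\ (~((in2 xor in1) /\ in1))) /\ ~in1) xor (in0 /\ (~((in2 xor in1) /\ in1)))
n7 = n2 xor n6 = (~((in2 xor in1) /\ in1)) xor (((in0 /\ (~((in2 xor in1) /\ in1))) /\ ~in1) xor (in0 /\ (~((in2 xor in1) /\ in1))))

(~((in2 xor in1) /\ in1)) xor (((in0 /\ (~((in2 xor in1) /\ in1))) /\ ~in1) xor (in0 /\ (~((in2 xor in1) /\ in1))))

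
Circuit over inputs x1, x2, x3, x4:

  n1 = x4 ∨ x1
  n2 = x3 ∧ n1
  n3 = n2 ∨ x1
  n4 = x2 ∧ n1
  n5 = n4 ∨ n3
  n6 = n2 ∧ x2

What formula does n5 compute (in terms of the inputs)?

(x2 ∧ (x4 ∨ x1)) ∨ ((x3 ∧ (x4 ∨ x1)) ∨ x1)

n1 = x4 ∨ x1
n2 = x3 ∧ n1 = x3 ∧ (x4 ∨ x1)
n3 = n2 ∨ x1 = (x3 ∧ (x4 ∨ x1)) ∨ x1
n4 = x2 ∧ n1 = x2 ∧ (x4 ∨ x1)
n5 = n4 ∨ n3 = (x2 ∧ (x4 ∨ x1)) ∨ ((x3 ∧ (x4 ∨ x1)) ∨ x1)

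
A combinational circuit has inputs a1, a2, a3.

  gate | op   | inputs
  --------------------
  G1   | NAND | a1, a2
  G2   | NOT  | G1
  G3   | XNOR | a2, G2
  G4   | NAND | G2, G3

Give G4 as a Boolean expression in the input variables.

G1 = a1 NAND a2
G2 = NOT G1 = NOT (a1 NAND a2)
G3 = a2 XNOR G2 = a2 XNOR NOT (a1 NAND a2)
G4 = G2 NAND G3 = NOT (a1 NAND a2) NAND (a2 XNOR NOT (a1 NAND a2))

NOT (a1 NAND a2) NAND (a2 XNOR NOT (a1 NAND a2))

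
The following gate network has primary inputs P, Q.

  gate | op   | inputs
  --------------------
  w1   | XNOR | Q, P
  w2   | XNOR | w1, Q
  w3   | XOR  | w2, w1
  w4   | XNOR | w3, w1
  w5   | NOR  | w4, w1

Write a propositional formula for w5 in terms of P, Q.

w1 = Q XNOR P
w2 = w1 XNOR Q = (Q XNOR P) XNOR Q
w3 = w2 XOR w1 = ((Q XNOR P) XNOR Q) XOR (Q XNOR P)
w4 = w3 XNOR w1 = (((Q XNOR P) XNOR Q) XOR (Q XNOR P)) XNOR (Q XNOR P)
w5 = w4 NOR w1 = ((((Q XNOR P) XNOR Q) XOR (Q XNOR P)) XNOR (Q XNOR P)) NOR (Q XNOR P)

((((Q XNOR P) XNOR Q) XOR (Q XNOR P)) XNOR (Q XNOR P)) NOR (Q XNOR P)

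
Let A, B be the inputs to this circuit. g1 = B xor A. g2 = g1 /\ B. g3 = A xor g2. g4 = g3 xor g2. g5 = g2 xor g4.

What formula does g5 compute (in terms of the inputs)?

g1 = B xor A
g2 = g1 /\ B = (B xor A) /\ B
g3 = A xor g2 = A xor ((B xor A) /\ B)
g4 = g3 xor g2 = (A xor ((B xor A) /\ B)) xor ((B xor A) /\ B)
g5 = g2 xor g4 = ((B xor A) /\ B) xor ((A xor ((B xor A) /\ B)) xor ((B xor A) /\ B))

((B xor A) /\ B) xor ((A xor ((B xor A) /\ B)) xor ((B xor A) /\ B))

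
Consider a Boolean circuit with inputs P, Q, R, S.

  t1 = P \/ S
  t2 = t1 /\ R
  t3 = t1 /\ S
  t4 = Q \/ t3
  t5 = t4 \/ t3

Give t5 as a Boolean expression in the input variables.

t1 = P \/ S
t3 = t1 /\ S = (P \/ S) /\ S
t4 = Q \/ t3 = Q \/ ((P \/ S) /\ S)
t5 = t4 \/ t3 = (Q \/ ((P \/ S) /\ S)) \/ ((P \/ S) /\ S)

(Q \/ ((P \/ S) /\ S)) \/ ((P \/ S) /\ S)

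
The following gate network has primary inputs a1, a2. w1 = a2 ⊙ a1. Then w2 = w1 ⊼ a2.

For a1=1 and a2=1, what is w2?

0

w1 = 1 ⊙ 1 = 1
w2 = 1 ⊼ 1 = 0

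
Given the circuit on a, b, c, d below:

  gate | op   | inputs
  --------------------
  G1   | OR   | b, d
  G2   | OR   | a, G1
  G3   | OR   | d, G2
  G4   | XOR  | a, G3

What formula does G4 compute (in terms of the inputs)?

G1 = b OR d
G2 = a OR G1 = a OR (b OR d)
G3 = d OR G2 = d OR (a OR (b OR d))
G4 = a XOR G3 = a XOR (d OR (a OR (b OR d)))

a XOR (d OR (a OR (b OR d)))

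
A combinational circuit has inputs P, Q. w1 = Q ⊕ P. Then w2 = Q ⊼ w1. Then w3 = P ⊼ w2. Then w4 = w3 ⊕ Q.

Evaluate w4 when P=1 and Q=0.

w1 = 0 ⊕ 1 = 1
w2 = 0 ⊼ 1 = 1
w3 = 1 ⊼ 1 = 0
w4 = 0 ⊕ 0 = 0

0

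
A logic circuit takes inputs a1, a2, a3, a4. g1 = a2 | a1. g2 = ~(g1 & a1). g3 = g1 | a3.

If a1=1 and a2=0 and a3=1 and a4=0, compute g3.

1

g1 = 0 | 1 = 1
g3 = 1 | 1 = 1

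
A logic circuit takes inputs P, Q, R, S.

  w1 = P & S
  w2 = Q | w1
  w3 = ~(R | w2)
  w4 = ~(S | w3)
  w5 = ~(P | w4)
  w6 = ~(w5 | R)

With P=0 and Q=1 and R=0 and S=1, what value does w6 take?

w1 = 0 & 1 = 0
w2 = 1 | 0 = 1
w3 = ~(0 | 1) = 0
w4 = ~(1 | 0) = 0
w5 = ~(0 | 0) = 1
w6 = ~(1 | 0) = 0

0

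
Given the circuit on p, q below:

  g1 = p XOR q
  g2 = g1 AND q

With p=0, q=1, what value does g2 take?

1

g1 = 0 XOR 1 = 1
g2 = 1 AND 1 = 1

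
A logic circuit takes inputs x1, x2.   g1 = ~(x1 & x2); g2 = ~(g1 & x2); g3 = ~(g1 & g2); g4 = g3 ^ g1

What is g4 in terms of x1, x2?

g1 = ~(x1 & x2)
g2 = ~(g1 & x2) = ~((~(x1 & x2)) & x2)
g3 = ~(g1 & g2) = ~((~(x1 & x2)) & (~((~(x1 & x2)) & x2)))
g4 = g3 ^ g1 = (~((~(x1 & x2)) & (~((~(x1 & x2)) & x2)))) ^ (~(x1 & x2))

(~((~(x1 & x2)) & (~((~(x1 & x2)) & x2)))) ^ (~(x1 & x2))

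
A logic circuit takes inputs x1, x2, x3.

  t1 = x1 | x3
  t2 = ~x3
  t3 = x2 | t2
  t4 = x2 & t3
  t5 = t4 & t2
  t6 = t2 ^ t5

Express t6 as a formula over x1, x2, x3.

t2 = ~x3
t3 = x2 | t2 = x2 | ~x3
t4 = x2 & t3 = x2 & (x2 | ~x3)
t5 = t4 & t2 = (x2 & (x2 | ~x3)) & ~x3
t6 = t2 ^ t5 = ~x3 ^ ((x2 & (x2 | ~x3)) & ~x3)

~x3 ^ ((x2 & (x2 | ~x3)) & ~x3)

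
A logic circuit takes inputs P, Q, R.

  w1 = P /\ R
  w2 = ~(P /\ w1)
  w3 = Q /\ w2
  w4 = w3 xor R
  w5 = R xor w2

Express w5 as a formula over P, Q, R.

R xor (~(P /\ (P /\ R)))

w1 = P /\ R
w2 = ~(P /\ w1) = ~(P /\ (P /\ R))
w5 = R xor w2 = R xor (~(P /\ (P /\ R)))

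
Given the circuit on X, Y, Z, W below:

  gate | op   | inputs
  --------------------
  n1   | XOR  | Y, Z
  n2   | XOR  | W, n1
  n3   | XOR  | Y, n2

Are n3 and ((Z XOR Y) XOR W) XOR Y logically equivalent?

Yes

n1 = Y XOR Z
n2 = W XOR n1 = W XOR (Y XOR Z)
n3 = Y XOR n2 = Y XOR (W XOR (Y XOR Z))
At X=0, Y=0, Z=0, W=0: circuit gives 0, formula gives 0.
At X=0, Y=0, Z=0, W=1: circuit gives 1, formula gives 1.
Agrees on all 16 inputs.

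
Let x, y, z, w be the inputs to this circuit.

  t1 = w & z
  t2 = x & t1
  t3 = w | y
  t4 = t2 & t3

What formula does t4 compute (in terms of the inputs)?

t1 = w & z
t2 = x & t1 = x & (w & z)
t3 = w | y
t4 = t2 & t3 = (x & (w & z)) & (w | y)

(x & (w & z)) & (w | y)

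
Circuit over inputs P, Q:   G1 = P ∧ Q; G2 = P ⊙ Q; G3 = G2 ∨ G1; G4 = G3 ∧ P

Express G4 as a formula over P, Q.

((P ⊙ Q) ∨ (P ∧ Q)) ∧ P

G1 = P ∧ Q
G2 = P ⊙ Q
G3 = G2 ∨ G1 = (P ⊙ Q) ∨ (P ∧ Q)
G4 = G3 ∧ P = ((P ⊙ Q) ∨ (P ∧ Q)) ∧ P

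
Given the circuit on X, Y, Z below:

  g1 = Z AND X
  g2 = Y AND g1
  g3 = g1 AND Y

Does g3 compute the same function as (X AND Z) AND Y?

g1 = Z AND X
g3 = g1 AND Y = (Z AND X) AND Y
At X=0, Y=0, Z=0: circuit gives 0, formula gives 0.
At X=1, Y=1, Z=1: circuit gives 1, formula gives 1.
Agrees on all 8 inputs.

Yes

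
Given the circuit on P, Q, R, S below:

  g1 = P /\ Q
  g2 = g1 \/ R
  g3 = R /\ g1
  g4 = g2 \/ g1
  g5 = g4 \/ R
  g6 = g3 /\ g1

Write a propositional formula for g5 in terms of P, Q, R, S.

(((P /\ Q) \/ R) \/ (P /\ Q)) \/ R

g1 = P /\ Q
g2 = g1 \/ R = (P /\ Q) \/ R
g4 = g2 \/ g1 = ((P /\ Q) \/ R) \/ (P /\ Q)
g5 = g4 \/ R = (((P /\ Q) \/ R) \/ (P /\ Q)) \/ R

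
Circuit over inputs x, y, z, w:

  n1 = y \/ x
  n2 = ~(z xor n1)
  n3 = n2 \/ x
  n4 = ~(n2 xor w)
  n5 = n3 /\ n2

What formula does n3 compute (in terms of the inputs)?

(~(z xor (y \/ x))) \/ x

n1 = y \/ x
n2 = ~(z xor n1) = ~(z xor (y \/ x))
n3 = n2 \/ x = (~(z xor (y \/ x))) \/ x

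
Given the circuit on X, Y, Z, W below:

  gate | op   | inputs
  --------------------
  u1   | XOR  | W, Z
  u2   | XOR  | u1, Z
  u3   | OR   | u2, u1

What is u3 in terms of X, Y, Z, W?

u1 = W XOR Z
u2 = u1 XOR Z = (W XOR Z) XOR Z
u3 = u2 OR u1 = ((W XOR Z) XOR Z) OR (W XOR Z)

((W XOR Z) XOR Z) OR (W XOR Z)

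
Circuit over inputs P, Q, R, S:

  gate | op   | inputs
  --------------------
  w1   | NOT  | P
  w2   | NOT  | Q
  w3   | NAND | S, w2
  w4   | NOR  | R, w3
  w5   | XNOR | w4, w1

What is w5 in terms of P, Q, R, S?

(R NOR (S NAND NOT Q)) XNOR NOT P

w1 = NOT P
w2 = NOT Q
w3 = S NAND w2 = S NAND NOT Q
w4 = R NOR w3 = R NOR (S NAND NOT Q)
w5 = w4 XNOR w1 = (R NOR (S NAND NOT Q)) XNOR NOT P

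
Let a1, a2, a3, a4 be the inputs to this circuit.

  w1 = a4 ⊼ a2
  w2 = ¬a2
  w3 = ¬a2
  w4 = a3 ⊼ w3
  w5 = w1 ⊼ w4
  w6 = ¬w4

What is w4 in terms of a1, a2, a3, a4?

a3 ⊼ ¬a2

w3 = ¬a2
w4 = a3 ⊼ w3 = a3 ⊼ ¬a2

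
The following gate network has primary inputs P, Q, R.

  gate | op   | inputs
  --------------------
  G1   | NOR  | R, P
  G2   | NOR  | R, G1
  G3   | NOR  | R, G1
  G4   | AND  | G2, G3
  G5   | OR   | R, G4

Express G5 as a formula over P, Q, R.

G1 = R NOR P
G2 = R NOR G1 = R NOR (R NOR P)
G3 = R NOR G1 = R NOR (R NOR P)
G4 = G2 AND G3 = (R NOR (R NOR P)) AND (R NOR (R NOR P))
G5 = R OR G4 = R OR ((R NOR (R NOR P)) AND (R NOR (R NOR P)))

R OR ((R NOR (R NOR P)) AND (R NOR (R NOR P)))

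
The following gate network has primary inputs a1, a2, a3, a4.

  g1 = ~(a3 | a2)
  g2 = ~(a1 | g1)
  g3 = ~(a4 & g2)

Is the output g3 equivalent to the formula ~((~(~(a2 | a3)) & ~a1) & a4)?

Yes

g1 = ~(a3 | a2)
g2 = ~(a1 | g1) = ~(a1 | (~(a3 | a2)))
g3 = ~(a4 & g2) = ~(a4 & (~(a1 | (~(a3 | a2)))))
At a1=0, a2=0, a3=1, a4=1: circuit gives 0, formula gives 0.
At a1=0, a2=0, a3=0, a4=0: circuit gives 1, formula gives 1.
Agrees on all 16 inputs.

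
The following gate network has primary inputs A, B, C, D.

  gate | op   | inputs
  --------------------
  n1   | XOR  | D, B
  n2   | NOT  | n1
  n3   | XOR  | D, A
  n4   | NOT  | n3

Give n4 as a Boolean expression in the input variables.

n3 = D XOR A
n4 = NOT n3 = NOT (D XOR A)

NOT (D XOR A)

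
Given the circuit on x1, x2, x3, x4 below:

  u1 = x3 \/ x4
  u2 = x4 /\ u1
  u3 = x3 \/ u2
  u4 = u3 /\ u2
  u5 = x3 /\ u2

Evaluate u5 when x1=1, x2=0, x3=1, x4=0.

0

u1 = 1 \/ 0 = 1
u2 = 0 /\ 1 = 0
u5 = 1 /\ 0 = 0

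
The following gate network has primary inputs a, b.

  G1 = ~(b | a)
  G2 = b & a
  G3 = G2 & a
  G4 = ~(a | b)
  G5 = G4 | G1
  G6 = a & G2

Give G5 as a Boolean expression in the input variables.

(~(a | b)) | (~(b | a))

G1 = ~(b | a)
G4 = ~(a | b)
G5 = G4 | G1 = (~(a | b)) | (~(b | a))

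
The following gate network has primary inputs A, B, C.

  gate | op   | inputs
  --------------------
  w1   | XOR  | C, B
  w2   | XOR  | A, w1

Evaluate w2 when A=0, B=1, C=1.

w1 = 1 XOR 1 = 0
w2 = 0 XOR 0 = 0

0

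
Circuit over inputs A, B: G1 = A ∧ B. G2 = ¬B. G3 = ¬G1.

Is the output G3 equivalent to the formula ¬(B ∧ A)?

Yes

G1 = A ∧ B
G3 = ¬G1 = ¬(A ∧ B)
At A=1, B=1: circuit gives 0, formula gives 0.
At A=0, B=0: circuit gives 1, formula gives 1.
Agrees on all 4 inputs.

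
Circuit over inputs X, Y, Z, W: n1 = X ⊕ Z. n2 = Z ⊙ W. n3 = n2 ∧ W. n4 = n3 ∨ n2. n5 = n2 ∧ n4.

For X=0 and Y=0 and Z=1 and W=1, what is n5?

1

n2 = 1 ⊙ 1 = 1
n3 = 1 ∧ 1 = 1
n4 = 1 ∨ 1 = 1
n5 = 1 ∧ 1 = 1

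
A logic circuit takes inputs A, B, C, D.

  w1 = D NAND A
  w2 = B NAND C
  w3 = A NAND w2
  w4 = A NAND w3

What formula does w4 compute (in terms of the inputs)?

A NAND (A NAND (B NAND C))

w2 = B NAND C
w3 = A NAND w2 = A NAND (B NAND C)
w4 = A NAND w3 = A NAND (A NAND (B NAND C))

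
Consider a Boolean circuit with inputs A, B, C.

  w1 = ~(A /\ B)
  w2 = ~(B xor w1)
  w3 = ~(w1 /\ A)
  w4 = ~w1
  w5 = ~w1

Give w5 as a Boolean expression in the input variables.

~(~(A /\ B))

w1 = ~(A /\ B)
w5 = ~w1 = ~(~(A /\ B))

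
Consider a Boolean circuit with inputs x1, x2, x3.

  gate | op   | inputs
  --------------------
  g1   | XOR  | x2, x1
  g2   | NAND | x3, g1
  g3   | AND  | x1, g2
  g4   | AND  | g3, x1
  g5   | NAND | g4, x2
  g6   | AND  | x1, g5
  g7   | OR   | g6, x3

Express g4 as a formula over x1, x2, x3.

(x1 AND (x3 NAND (x2 XOR x1))) AND x1

g1 = x2 XOR x1
g2 = x3 NAND g1 = x3 NAND (x2 XOR x1)
g3 = x1 AND g2 = x1 AND (x3 NAND (x2 XOR x1))
g4 = g3 AND x1 = (x1 AND (x3 NAND (x2 XOR x1))) AND x1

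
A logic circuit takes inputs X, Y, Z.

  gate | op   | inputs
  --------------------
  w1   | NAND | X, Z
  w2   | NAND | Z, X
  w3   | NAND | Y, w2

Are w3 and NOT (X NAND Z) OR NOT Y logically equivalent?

Yes

w2 = Z NAND X
w3 = Y NAND w2 = Y NAND (Z NAND X)
At X=0, Y=1, Z=0: circuit gives 0, formula gives 0.
At X=0, Y=0, Z=0: circuit gives 1, formula gives 1.
Agrees on all 8 inputs.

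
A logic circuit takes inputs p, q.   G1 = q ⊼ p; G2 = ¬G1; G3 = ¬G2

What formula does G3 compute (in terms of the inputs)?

G1 = q ⊼ p
G2 = ¬G1 = ¬(q ⊼ p)
G3 = ¬G2 = ¬¬(q ⊼ p)

¬¬(q ⊼ p)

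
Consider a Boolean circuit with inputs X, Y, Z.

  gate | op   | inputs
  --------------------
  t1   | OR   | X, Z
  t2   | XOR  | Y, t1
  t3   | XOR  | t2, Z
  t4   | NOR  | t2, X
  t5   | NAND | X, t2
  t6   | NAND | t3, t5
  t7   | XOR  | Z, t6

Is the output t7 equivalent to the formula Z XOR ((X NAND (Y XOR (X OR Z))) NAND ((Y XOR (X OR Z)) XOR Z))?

Yes

t1 = X OR Z
t2 = Y XOR t1 = Y XOR (X OR Z)
t3 = t2 XOR Z = (Y XOR (X OR Z)) XOR Z
t5 = X NAND t2 = X NAND (Y XOR (X OR Z))
t6 = t3 NAND t5 = ((Y XOR (X OR Z)) XOR Z) NAND (X NAND (Y XOR (X OR Z)))
t7 = Z XOR t6 = Z XOR (((Y XOR (X OR Z)) XOR Z) NAND (X NAND (Y XOR (X OR Z))))
At X=0, Y=0, Z=1: circuit gives 0, formula gives 0.
At X=0, Y=0, Z=0: circuit gives 1, formula gives 1.
Agrees on all 8 inputs.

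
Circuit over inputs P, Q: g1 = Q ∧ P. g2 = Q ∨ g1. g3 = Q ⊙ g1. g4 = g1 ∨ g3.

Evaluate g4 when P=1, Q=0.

1

g1 = 0 ∧ 1 = 0
g3 = 0 ⊙ 0 = 1
g4 = 0 ∨ 1 = 1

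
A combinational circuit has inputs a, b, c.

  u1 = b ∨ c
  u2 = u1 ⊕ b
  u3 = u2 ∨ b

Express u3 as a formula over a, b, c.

u1 = b ∨ c
u2 = u1 ⊕ b = (b ∨ c) ⊕ b
u3 = u2 ∨ b = ((b ∨ c) ⊕ b) ∨ b

((b ∨ c) ⊕ b) ∨ b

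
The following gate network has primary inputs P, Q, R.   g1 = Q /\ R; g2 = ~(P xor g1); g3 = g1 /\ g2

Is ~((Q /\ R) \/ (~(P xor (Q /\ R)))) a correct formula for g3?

No

g1 = Q /\ R
g2 = ~(P xor g1) = ~(P xor (Q /\ R))
g3 = g1 /\ g2 = (Q /\ R) /\ (~(P xor (Q /\ R)))
At P=1, Q=0, R=0: circuit gives 0, formula gives 1.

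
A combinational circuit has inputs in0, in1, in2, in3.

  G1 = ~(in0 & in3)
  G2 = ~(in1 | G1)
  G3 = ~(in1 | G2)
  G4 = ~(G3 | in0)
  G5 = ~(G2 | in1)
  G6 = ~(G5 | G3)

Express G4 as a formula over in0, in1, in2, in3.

G1 = ~(in0 & in3)
G2 = ~(in1 | G1) = ~(in1 | (~(in0 & in3)))
G3 = ~(in1 | G2) = ~(in1 | (~(in1 | (~(in0 & in3)))))
G4 = ~(G3 | in0) = ~((~(in1 | (~(in1 | (~(in0 & in3)))))) | in0)

~((~(in1 | (~(in1 | (~(in0 & in3)))))) | in0)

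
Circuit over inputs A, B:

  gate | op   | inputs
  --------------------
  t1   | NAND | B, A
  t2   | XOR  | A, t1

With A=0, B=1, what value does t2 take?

t1 = 1 NAND 0 = 1
t2 = 0 XOR 1 = 1

1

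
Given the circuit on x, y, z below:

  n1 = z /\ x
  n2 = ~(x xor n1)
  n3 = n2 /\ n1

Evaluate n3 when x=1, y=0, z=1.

1

n1 = 1 /\ 1 = 1
n2 = ~(1 xor 1) = 1
n3 = 1 /\ 1 = 1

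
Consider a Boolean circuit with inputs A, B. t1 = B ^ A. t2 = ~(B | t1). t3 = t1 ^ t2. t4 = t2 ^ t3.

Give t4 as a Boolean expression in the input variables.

(~(B | (B ^ A))) ^ ((B ^ A) ^ (~(B | (B ^ A))))

t1 = B ^ A
t2 = ~(B | t1) = ~(B | (B ^ A))
t3 = t1 ^ t2 = (B ^ A) ^ (~(B | (B ^ A)))
t4 = t2 ^ t3 = (~(B | (B ^ A))) ^ ((B ^ A) ^ (~(B | (B ^ A))))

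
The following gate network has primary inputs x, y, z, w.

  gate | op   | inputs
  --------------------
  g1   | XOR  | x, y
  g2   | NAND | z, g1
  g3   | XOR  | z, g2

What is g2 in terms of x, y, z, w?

g1 = x XOR y
g2 = z NAND g1 = z NAND (x XOR y)

z NAND (x XOR y)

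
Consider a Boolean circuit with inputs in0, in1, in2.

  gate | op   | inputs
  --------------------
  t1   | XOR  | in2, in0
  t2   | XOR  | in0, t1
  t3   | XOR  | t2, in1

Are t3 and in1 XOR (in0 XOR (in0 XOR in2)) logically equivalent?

t1 = in2 XOR in0
t2 = in0 XOR t1 = in0 XOR (in2 XOR in0)
t3 = t2 XOR in1 = (in0 XOR (in2 XOR in0)) XOR in1
At in0=0, in1=0, in2=0: circuit gives 0, formula gives 0.
At in0=0, in1=0, in2=1: circuit gives 1, formula gives 1.
Agrees on all 8 inputs.

Yes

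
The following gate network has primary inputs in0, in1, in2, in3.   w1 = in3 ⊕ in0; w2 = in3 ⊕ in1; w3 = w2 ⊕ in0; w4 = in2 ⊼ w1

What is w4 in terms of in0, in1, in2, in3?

w1 = in3 ⊕ in0
w4 = in2 ⊼ w1 = in2 ⊼ (in3 ⊕ in0)

in2 ⊼ (in3 ⊕ in0)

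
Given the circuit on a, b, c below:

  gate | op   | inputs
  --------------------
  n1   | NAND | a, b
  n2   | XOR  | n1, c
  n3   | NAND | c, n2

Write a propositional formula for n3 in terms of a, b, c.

c NAND ((a NAND b) XOR c)

n1 = a NAND b
n2 = n1 XOR c = (a NAND b) XOR c
n3 = c NAND n2 = c NAND ((a NAND b) XOR c)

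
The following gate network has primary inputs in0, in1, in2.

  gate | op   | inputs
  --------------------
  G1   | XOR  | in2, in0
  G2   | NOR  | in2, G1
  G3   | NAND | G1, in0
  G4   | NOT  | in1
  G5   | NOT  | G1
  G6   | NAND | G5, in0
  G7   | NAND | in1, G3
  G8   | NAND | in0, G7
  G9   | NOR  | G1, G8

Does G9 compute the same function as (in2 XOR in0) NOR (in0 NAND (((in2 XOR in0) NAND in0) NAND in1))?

Yes

G1 = in2 XOR in0
G3 = G1 NAND in0 = (in2 XOR in0) NAND in0
G7 = in1 NAND G3 = in1 NAND ((in2 XOR in0) NAND in0)
G8 = in0 NAND G7 = in0 NAND (in1 NAND ((in2 XOR in0) NAND in0))
G9 = G1 NOR G8 = (in2 XOR in0) NOR (in0 NAND (in1 NAND ((in2 XOR in0) NAND in0)))
At in0=0, in1=0, in2=0: circuit gives 0, formula gives 0.
At in0=1, in1=0, in2=1: circuit gives 1, formula gives 1.
Agrees on all 8 inputs.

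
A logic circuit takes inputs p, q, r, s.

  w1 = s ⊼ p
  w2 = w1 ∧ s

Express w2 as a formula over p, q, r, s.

(s ⊼ p) ∧ s

w1 = s ⊼ p
w2 = w1 ∧ s = (s ⊼ p) ∧ s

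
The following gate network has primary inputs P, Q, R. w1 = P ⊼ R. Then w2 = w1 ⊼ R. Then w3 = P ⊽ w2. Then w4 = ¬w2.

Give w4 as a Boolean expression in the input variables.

¬((P ⊼ R) ⊼ R)

w1 = P ⊼ R
w2 = w1 ⊼ R = (P ⊼ R) ⊼ R
w4 = ¬w2 = ¬((P ⊼ R) ⊼ R)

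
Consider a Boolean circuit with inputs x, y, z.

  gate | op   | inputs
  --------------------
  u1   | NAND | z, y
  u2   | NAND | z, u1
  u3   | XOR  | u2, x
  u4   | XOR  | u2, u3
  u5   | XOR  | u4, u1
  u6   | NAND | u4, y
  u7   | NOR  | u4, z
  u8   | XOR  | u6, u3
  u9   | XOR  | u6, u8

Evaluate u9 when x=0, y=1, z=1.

u1 = 1 NAND 1 = 0
u2 = 1 NAND 0 = 1
u3 = 1 XOR 0 = 1
u4 = 1 XOR 1 = 0
u6 = 0 NAND 1 = 1
u8 = 1 XOR 1 = 0
u9 = 1 XOR 0 = 1

1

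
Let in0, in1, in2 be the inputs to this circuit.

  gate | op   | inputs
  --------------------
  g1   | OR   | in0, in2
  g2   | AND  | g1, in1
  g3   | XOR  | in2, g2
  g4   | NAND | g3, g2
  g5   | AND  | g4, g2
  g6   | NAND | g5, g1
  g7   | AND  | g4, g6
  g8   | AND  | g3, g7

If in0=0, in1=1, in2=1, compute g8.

g1 = 0 OR 1 = 1
g2 = 1 AND 1 = 1
g3 = 1 XOR 1 = 0
g4 = 0 NAND 1 = 1
g5 = 1 AND 1 = 1
g6 = 1 NAND 1 = 0
g7 = 1 AND 0 = 0
g8 = 0 AND 0 = 0

0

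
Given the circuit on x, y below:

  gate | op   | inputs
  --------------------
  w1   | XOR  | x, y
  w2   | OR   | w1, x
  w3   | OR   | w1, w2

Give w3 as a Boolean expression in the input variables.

(x XOR y) OR ((x XOR y) OR x)

w1 = x XOR y
w2 = w1 OR x = (x XOR y) OR x
w3 = w1 OR w2 = (x XOR y) OR ((x XOR y) OR x)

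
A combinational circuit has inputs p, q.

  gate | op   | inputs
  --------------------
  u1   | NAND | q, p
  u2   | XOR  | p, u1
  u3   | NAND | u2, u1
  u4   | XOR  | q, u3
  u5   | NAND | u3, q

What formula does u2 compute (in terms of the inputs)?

u1 = q NAND p
u2 = p XOR u1 = p XOR (q NAND p)

p XOR (q NAND p)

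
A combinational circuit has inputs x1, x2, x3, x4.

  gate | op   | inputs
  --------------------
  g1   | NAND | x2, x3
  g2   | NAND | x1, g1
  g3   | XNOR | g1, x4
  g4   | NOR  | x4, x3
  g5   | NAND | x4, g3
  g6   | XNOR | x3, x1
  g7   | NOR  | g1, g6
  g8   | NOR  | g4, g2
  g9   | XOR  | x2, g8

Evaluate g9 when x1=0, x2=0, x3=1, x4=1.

0

g1 = 0 NAND 1 = 1
g2 = 0 NAND 1 = 1
g4 = 1 NOR 1 = 0
g8 = 0 NOR 1 = 0
g9 = 0 XOR 0 = 0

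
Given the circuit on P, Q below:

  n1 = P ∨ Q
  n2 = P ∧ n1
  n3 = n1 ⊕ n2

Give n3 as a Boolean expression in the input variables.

(P ∨ Q) ⊕ (P ∧ (P ∨ Q))

n1 = P ∨ Q
n2 = P ∧ n1 = P ∧ (P ∨ Q)
n3 = n1 ⊕ n2 = (P ∨ Q) ⊕ (P ∧ (P ∨ Q))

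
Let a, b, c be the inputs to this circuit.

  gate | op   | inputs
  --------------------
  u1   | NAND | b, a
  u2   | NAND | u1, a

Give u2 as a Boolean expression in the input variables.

u1 = b NAND a
u2 = u1 NAND a = (b NAND a) NAND a

(b NAND a) NAND a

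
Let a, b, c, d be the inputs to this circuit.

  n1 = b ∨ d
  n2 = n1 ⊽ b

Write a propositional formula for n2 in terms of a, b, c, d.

n1 = b ∨ d
n2 = n1 ⊽ b = (b ∨ d) ⊽ b

(b ∨ d) ⊽ b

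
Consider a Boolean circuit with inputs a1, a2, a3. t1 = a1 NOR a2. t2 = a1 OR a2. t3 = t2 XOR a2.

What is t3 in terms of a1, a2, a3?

t2 = a1 OR a2
t3 = t2 XOR a2 = (a1 OR a2) XOR a2

(a1 OR a2) XOR a2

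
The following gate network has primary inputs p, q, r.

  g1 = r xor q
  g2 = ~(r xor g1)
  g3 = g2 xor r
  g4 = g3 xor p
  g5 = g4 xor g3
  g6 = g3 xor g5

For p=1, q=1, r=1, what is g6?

0

g1 = 1 xor 1 = 0
g2 = ~(1 xor 0) = 0
g3 = 0 xor 1 = 1
g4 = 1 xor 1 = 0
g5 = 0 xor 1 = 1
g6 = 1 xor 1 = 0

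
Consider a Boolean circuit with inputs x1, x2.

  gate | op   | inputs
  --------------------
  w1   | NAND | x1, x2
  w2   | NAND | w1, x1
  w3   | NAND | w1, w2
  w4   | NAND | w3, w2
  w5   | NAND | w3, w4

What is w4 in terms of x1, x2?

w1 = x1 NAND x2
w2 = w1 NAND x1 = (x1 NAND x2) NAND x1
w3 = w1 NAND w2 = (x1 NAND x2) NAND ((x1 NAND x2) NAND x1)
w4 = w3 NAND w2 = ((x1 NAND x2) NAND ((x1 NAND x2) NAND x1)) NAND ((x1 NAND x2) NAND x1)

((x1 NAND x2) NAND ((x1 NAND x2) NAND x1)) NAND ((x1 NAND x2) NAND x1)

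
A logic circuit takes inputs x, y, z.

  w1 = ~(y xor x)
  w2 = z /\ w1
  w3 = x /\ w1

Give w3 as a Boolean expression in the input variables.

w1 = ~(y xor x)
w3 = x /\ w1 = x /\ (~(y xor x))

x /\ (~(y xor x))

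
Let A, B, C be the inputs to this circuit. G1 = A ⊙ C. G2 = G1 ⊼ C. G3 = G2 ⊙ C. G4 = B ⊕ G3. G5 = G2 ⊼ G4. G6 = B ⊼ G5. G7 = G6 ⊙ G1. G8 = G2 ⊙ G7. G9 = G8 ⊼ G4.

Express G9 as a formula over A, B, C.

(((A ⊙ C) ⊼ C) ⊙ ((B ⊼ (((A ⊙ C) ⊼ C) ⊼ (B ⊕ (((A ⊙ C) ⊼ C) ⊙ C)))) ⊙ (A ⊙ C))) ⊼ (B ⊕ (((A ⊙ C) ⊼ C) ⊙ C))

G1 = A ⊙ C
G2 = G1 ⊼ C = (A ⊙ C) ⊼ C
G3 = G2 ⊙ C = ((A ⊙ C) ⊼ C) ⊙ C
G4 = B ⊕ G3 = B ⊕ (((A ⊙ C) ⊼ C) ⊙ C)
G5 = G2 ⊼ G4 = ((A ⊙ C) ⊼ C) ⊼ (B ⊕ (((A ⊙ C) ⊼ C) ⊙ C))
G6 = B ⊼ G5 = B ⊼ (((A ⊙ C) ⊼ C) ⊼ (B ⊕ (((A ⊙ C) ⊼ C) ⊙ C)))
G7 = G6 ⊙ G1 = (B ⊼ (((A ⊙ C) ⊼ C) ⊼ (B ⊕ (((A ⊙ C) ⊼ C) ⊙ C)))) ⊙ (A ⊙ C)
G8 = G2 ⊙ G7 = ((A ⊙ C) ⊼ C) ⊙ ((B ⊼ (((A ⊙ C) ⊼ C) ⊼ (B ⊕ (((A ⊙ C) ⊼ C) ⊙ C)))) ⊙ (A ⊙ C))
G9 = G8 ⊼ G4 = (((A ⊙ C) ⊼ C) ⊙ ((B ⊼ (((A ⊙ C) ⊼ C) ⊼ (B ⊕ (((A ⊙ C) ⊼ C) ⊙ C)))) ⊙ (A ⊙ C))) ⊼ (B ⊕ (((A ⊙ C) ⊼ C) ⊙ C))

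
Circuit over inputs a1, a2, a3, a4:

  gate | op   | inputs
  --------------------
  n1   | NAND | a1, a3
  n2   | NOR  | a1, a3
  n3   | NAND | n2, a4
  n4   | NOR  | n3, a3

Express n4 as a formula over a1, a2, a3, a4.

n2 = a1 NOR a3
n3 = n2 NAND a4 = (a1 NOR a3) NAND a4
n4 = n3 NOR a3 = ((a1 NOR a3) NAND a4) NOR a3

((a1 NOR a3) NAND a4) NOR a3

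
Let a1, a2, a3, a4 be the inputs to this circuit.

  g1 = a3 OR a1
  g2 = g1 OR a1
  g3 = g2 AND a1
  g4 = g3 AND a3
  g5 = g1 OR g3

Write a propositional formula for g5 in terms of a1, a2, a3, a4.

g1 = a3 OR a1
g2 = g1 OR a1 = (a3 OR a1) OR a1
g3 = g2 AND a1 = ((a3 OR a1) OR a1) AND a1
g5 = g1 OR g3 = (a3 OR a1) OR (((a3 OR a1) OR a1) AND a1)

(a3 OR a1) OR (((a3 OR a1) OR a1) AND a1)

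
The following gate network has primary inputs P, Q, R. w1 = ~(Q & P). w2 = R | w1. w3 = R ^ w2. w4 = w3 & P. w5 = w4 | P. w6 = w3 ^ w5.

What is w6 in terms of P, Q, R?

(R ^ (R | (~(Q & P)))) ^ (((R ^ (R | (~(Q & P)))) & P) | P)

w1 = ~(Q & P)
w2 = R | w1 = R | (~(Q & P))
w3 = R ^ w2 = R ^ (R | (~(Q & P)))
w4 = w3 & P = (R ^ (R | (~(Q & P)))) & P
w5 = w4 | P = ((R ^ (R | (~(Q & P)))) & P) | P
w6 = w3 ^ w5 = (R ^ (R | (~(Q & P)))) ^ (((R ^ (R | (~(Q & P)))) & P) | P)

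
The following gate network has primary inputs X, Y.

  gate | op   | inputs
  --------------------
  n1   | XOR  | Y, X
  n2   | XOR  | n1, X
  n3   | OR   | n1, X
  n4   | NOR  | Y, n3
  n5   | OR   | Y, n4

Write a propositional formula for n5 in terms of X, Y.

Y OR (Y NOR ((Y XOR X) OR X))

n1 = Y XOR X
n3 = n1 OR X = (Y XOR X) OR X
n4 = Y NOR n3 = Y NOR ((Y XOR X) OR X)
n5 = Y OR n4 = Y OR (Y NOR ((Y XOR X) OR X))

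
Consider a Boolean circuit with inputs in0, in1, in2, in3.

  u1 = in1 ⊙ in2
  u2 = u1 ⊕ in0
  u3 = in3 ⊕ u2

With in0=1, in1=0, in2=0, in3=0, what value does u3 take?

u1 = 0 ⊙ 0 = 1
u2 = 1 ⊕ 1 = 0
u3 = 0 ⊕ 0 = 0

0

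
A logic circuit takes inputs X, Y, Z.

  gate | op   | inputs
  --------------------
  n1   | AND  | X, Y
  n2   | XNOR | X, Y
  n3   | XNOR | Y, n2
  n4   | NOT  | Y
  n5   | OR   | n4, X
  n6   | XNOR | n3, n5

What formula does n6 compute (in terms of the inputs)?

(Y XNOR (X XNOR Y)) XNOR (NOT Y OR X)

n2 = X XNOR Y
n3 = Y XNOR n2 = Y XNOR (X XNOR Y)
n4 = NOT Y
n5 = n4 OR X = NOT Y OR X
n6 = n3 XNOR n5 = (Y XNOR (X XNOR Y)) XNOR (NOT Y OR X)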